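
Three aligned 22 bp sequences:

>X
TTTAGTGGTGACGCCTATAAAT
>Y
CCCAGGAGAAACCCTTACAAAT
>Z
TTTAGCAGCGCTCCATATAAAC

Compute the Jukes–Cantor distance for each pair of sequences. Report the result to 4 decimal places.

X–Y: 10/22 sites differ → p ≈ 0.454545, d = −0.75 ln(1 − 0.60606) = 0.698667 ≈ 0.6987.
X–Z: 8/22 sites differ → p ≈ 0.363636, d = −0.75 ln(1 − 0.484848) = 0.497470 ≈ 0.4975.
Y–Z: 11/22 sites differ → p = 0.5, d = −0.75 ln(1 − 0.666667) = 0.823960 ≈ 0.8240.

d(X,Y) = 0.6987, d(X,Z) = 0.4975, d(Y,Z) = 0.8240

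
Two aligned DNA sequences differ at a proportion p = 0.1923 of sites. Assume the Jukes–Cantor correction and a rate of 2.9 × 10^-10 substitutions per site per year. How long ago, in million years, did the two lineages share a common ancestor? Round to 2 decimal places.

d = −(3/4) ln(1 − 4p/3) = −0.75 ln(1 − 0.2564) = −0.75 ln(0.7436)
  = −0.75 × (-0.296252) = 0.222189 substitutions/site.
Under a molecular clock d = 2μt, so t = d/(2μ) = 0.222189 / (2 × 2.9 × 10^-10) = 383.08 million years.

383.08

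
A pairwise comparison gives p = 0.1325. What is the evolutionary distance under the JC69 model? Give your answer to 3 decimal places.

d = −(3/4) ln(1 − 4p/3) = −0.75 ln(1 − 0.176667) = −0.75 ln(0.823333)
  = −0.75 × (-0.194395) = 0.145796 substitutions/site.

0.146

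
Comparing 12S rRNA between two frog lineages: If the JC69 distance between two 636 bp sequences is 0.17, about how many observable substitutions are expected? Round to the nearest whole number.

97

Invert JC69: p = (3/4)(1 − e^(−4d/3)) = 0.75 × (1 − e^(-0.226667)) = 0.75 × (1 − 0.797186) = 0.152111.
Expected differing sites = pL ≈ 0.152111 × 636 = 96.742596 ≈ 97.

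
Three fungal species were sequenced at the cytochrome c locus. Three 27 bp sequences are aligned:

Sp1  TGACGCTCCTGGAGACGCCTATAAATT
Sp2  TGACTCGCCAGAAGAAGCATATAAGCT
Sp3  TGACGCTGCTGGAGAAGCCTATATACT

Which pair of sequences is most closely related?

Sp1–Sp2: 8/27 differ, p = 0.296, d = 0.377.
Sp1–Sp3: 4/27 differ, p = 0.148, d = 0.165.
Sp2–Sp3: 8/27 differ, p = 0.296, d = 0.377.
The smallest distance is between Sp1 and Sp3.

Sp1 and Sp3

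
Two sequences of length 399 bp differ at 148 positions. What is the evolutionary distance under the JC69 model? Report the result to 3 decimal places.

p = 148/399 ≈ 0.370927.
d = −(3/4) ln(1 − 4p/3) = −0.75 ln(1 − 0.494569) = −0.75 ln(0.505431)
  = −0.75 × (-0.682344) = 0.511758 substitutions/site.

0.512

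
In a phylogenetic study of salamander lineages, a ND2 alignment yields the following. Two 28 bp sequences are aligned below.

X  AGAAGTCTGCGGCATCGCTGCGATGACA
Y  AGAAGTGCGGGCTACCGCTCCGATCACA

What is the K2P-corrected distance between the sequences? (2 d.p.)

0.36

Of 28 sites, 3 differences are transitions and 5 are transversions, so P = 3/28 ≈ 0.107143 and Q = 5/28 ≈ 0.178571.
Under the Kimura two-parameter model, d = −½ ln(1 − 2P − Q) − ¼ ln(1 − 2Q).
1 − 2P − Q = 0.607143, giving −½ ln(0.607143) = 0.249495.
1 − 2Q = 0.642858, giving −¼ ln(0.642858) = 0.110458.
d = 0.249495 + 0.110458 = 0.359953.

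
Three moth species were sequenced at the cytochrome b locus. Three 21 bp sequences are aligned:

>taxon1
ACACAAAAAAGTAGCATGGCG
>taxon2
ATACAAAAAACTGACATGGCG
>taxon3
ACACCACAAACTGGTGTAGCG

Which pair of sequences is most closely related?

taxon1 and taxon2

taxon1–taxon2: 4/21 differ, p = 0.190, d = 0.220.
taxon1–taxon3: 7/21 differ, p = 0.333, d = 0.441.
taxon2–taxon3: 7/21 differ, p = 0.333, d = 0.441.
The smallest distance is between taxon1 and taxon2.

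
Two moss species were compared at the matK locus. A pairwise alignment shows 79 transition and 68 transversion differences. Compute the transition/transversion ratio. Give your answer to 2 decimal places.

R = 79/68 = 1.161764… ≈ 1.16 (to 2 d.p.).

1.16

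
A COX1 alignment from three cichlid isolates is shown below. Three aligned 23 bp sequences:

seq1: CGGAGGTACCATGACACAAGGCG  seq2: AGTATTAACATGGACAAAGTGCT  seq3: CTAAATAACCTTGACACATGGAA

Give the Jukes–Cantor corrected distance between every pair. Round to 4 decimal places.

seq1–seq2: 12/23 sites differ → p ≈ 0.521739, d = −0.75 ln(1 − 0.695652) = 0.892188 ≈ 0.8922.
seq1–seq3: 9/23 sites differ → p ≈ 0.391304, d = −0.75 ln(1 − 0.521739) = 0.553199 ≈ 0.5532.
seq2–seq3: 11/23 sites differ → p ≈ 0.478261, d = −0.75 ln(1 − 0.637681) = 0.761423 ≈ 0.7614.

d(seq1,seq2) = 0.8922, d(seq1,seq3) = 0.5532, d(seq2,seq3) = 0.7614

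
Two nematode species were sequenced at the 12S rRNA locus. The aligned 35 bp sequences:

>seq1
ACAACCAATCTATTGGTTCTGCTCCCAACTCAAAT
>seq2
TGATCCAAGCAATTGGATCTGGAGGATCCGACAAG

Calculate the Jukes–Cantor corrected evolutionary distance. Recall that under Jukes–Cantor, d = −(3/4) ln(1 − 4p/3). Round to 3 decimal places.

0.782

The sequences differ at 17 of 35 sites, so p = 17/35 ≈ 0.485714.
d = −(3/4) ln(1 − 4p/3) = −0.75 ln(1 − 0.647619) = −0.75 ln(0.352381)
  = −0.75 × (-1.043042) = 0.782282 substitutions/site.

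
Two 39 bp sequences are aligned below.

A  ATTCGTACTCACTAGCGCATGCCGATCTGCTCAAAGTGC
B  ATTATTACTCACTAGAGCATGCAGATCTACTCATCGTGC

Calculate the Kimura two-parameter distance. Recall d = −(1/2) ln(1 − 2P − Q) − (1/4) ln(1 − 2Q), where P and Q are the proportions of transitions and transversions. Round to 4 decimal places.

0.2067

Of 39 sites, 1 differences are transitions and 6 are transversions, so P = 1/39 ≈ 0.025641 and Q = 6/39 ≈ 0.153846.
Under the Kimura two-parameter model, d = −½ ln(1 − 2P − Q) − ¼ ln(1 − 2Q).
1 − 2P − Q = 0.794872, giving −½ ln(0.794872) = 0.114787.
1 − 2Q = 0.692308, giving −¼ ln(0.692308) = 0.091931.
d = 0.114787 + 0.091931 = 0.206718.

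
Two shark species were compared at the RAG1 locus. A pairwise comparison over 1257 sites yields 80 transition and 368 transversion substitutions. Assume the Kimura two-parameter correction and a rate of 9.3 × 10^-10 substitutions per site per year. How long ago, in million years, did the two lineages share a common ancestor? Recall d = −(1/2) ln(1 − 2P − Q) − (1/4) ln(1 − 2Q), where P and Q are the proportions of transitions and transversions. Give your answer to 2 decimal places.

P = 80/1257 ≈ 0.063644 and Q = 368/1257 ≈ 0.292761.
Under the Kimura two-parameter model, d = −½ ln(1 − 2P − Q) − ¼ ln(1 − 2Q).
1 − 2P − Q = 0.579951, giving −½ ln(0.579951) = 0.272406.
1 − 2Q = 0.414478, giving −¼ ln(0.414478) = 0.220184.
d = 0.272406 + 0.220184 = 0.492590.
Under a molecular clock d = 2μt, so t = d/(2μ) = 0.492590 / (2 × 9.3 × 10^-10) = 264.83 million years.

264.83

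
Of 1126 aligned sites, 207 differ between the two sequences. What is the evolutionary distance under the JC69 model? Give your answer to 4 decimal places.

p = 207/1126 ≈ 0.183837.
d = −(3/4) ln(1 − 4p/3) = −0.75 ln(1 − 0.245116) = −0.75 ln(0.754884)
  = −0.75 × (-0.281191) = 0.210893 substitutions/site.

0.2109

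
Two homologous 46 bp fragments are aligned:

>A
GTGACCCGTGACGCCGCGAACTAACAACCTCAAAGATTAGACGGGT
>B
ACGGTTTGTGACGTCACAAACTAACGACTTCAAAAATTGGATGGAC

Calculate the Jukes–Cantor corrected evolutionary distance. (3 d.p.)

The sequences differ at 16 of 46 sites, so p = 16/46 ≈ 0.347826.
d = −(3/4) ln(1 − 4p/3) = −0.75 ln(1 − 0.463768) = −0.75 ln(0.536232)
  = −0.75 × (-0.623188) = 0.467391 substitutions/site.

0.467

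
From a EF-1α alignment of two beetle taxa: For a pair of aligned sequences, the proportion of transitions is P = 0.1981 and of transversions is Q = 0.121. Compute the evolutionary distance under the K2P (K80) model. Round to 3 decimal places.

0.433

Under the Kimura two-parameter model, d = −½ ln(1 − 2P − Q) − ¼ ln(1 − 2Q).
1 − 2P − Q = 0.4828, giving −½ ln(0.4828) = 0.364076.
1 − 2Q = 0.758, giving −¼ ln(0.758) = 0.069268.
d = 0.364076 + 0.069268 = 0.433344.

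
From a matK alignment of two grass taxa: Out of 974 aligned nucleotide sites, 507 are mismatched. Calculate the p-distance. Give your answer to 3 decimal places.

p = 507/974 = 0.520533… ≈ 0.521 (to 3 d.p.).

0.521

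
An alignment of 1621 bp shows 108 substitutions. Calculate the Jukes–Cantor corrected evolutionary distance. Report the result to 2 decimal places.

p = 108/1621 ≈ 0.066626.
d = −(3/4) ln(1 − 4p/3) = −0.75 ln(1 − 0.088835) = −0.75 ln(0.911165)
  = −0.75 × (-0.093031) = 0.069773 substitutions/site.

0.07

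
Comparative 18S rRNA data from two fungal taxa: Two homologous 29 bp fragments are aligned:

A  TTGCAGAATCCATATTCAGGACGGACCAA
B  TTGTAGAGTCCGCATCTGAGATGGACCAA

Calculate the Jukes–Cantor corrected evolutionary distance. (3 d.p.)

The sequences differ at 9 of 29 sites (4, 8, 12, 13, 16, 17, 18, 19, 22), so p = 9/29 ≈ 0.310345.
d = −(3/4) ln(1 − 4p/3) = −0.75 ln(1 − 0.413793) = −0.75 ln(0.586207)
  = −0.75 × (-0.534082) = 0.400562 substitutions/site.

0.401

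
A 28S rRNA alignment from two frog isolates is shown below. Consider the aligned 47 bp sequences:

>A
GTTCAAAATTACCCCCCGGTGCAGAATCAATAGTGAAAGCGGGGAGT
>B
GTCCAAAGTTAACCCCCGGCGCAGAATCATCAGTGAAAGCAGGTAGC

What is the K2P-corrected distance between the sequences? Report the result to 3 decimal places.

0.226

Of 47 sites, 6 differences are transitions and 3 are transversions, so P = 6/47 ≈ 0.12766 and Q = 3/47 ≈ 0.06383.
Under the Kimura two-parameter model, d = −½ ln(1 − 2P − Q) − ¼ ln(1 − 2Q).
1 − 2P − Q = 0.68085, giving −½ ln(0.68085) = 0.192207.
1 − 2Q = 0.87234, giving −¼ ln(0.87234) = 0.034144.
d = 0.192207 + 0.034144 = 0.226351.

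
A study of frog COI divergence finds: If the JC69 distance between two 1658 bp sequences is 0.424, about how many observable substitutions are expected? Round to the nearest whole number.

537

Invert JC69: p = (3/4)(1 − e^(−4d/3)) = 0.75 × (1 − e^(-0.565333)) = 0.75 × (1 − 0.568171) = 0.323872.
Expected differing sites = pL ≈ 0.323872 × 1658 = 536.979776 ≈ 537.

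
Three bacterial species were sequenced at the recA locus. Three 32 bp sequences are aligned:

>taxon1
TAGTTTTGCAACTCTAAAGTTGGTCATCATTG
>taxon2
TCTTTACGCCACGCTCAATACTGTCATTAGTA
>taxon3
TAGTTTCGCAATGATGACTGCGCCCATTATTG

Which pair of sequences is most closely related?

taxon1–taxon2: 14/32 differ, p = 0.438, d = 0.657.
taxon1–taxon3: 12/32 differ, p = 0.375, d = 0.520.
taxon2–taxon3: 14/32 differ, p = 0.438, d = 0.657.
The smallest distance is between taxon1 and taxon3.

taxon1 and taxon3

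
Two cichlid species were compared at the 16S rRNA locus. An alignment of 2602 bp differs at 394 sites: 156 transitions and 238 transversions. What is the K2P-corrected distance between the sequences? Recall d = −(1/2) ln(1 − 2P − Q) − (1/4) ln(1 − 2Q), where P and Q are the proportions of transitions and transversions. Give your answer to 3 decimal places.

P = 156/2602 ≈ 0.059954 and Q = 238/2602 ≈ 0.091468.
Under the Kimura two-parameter model, d = −½ ln(1 − 2P − Q) − ¼ ln(1 − 2Q).
1 − 2P − Q = 0.788624, giving −½ ln(0.788624) = 0.118733.
1 − 2Q = 0.817064, giving −¼ ln(0.817064) = 0.050509.
d = 0.118733 + 0.050509 = 0.169242.

0.169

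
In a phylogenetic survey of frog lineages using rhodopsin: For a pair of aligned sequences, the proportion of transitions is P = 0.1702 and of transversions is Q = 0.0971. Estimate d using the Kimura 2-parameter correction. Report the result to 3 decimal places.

Under the Kimura two-parameter model, d = −½ ln(1 − 2P − Q) − ¼ ln(1 − 2Q).
1 − 2P − Q = 0.5625, giving −½ ln(0.5625) = 0.287682.
1 − 2Q = 0.8058, giving −¼ ln(0.8058) = 0.053980.
d = 0.287682 + 0.053980 = 0.341662.

0.342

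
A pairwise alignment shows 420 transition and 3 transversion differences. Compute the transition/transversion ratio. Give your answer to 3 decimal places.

R = 420/3 = 140.000.

140.000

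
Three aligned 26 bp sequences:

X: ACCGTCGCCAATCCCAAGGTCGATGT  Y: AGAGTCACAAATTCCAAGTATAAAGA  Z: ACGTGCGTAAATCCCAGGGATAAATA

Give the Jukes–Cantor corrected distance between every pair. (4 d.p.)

d(X,Y) = 0.6228, d(X,Z) = 0.7166, d(Y,Z) = 0.5393

X–Y: 11/26 sites differ → p ≈ 0.423077, d = −0.75 ln(1 − 0.564103) = 0.622762 ≈ 0.6228.
X–Z: 12/26 sites differ → p ≈ 0.461538, d = −0.75 ln(1 − 0.615384) = 0.716632 ≈ 0.7166.
Y–Z: 10/26 sites differ → p ≈ 0.384615, d = −0.75 ln(1 − 0.51282) = 0.539341 ≈ 0.5393.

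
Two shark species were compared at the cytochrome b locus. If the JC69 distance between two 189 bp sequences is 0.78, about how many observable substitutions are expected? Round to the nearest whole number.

Invert JC69: p = (3/4)(1 − e^(−4d/3)) = 0.75 × (1 − e^(-1.04)) = 0.75 × (1 − 0.353455) = 0.484909.
Expected differing sites = pL ≈ 0.484909 × 189 = 91.647801 ≈ 92.

92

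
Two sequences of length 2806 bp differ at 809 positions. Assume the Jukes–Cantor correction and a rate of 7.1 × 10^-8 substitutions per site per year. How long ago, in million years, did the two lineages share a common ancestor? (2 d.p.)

p = 809/2806 ≈ 0.288311.
d = −(3/4) ln(1 − 4p/3) = −0.75 ln(1 − 0.384415) = −0.75 ln(0.615585)
  = −0.75 × (-0.485182) = 0.363887 substitutions/site.
Under a molecular clock d = 2μt, so t = d/(2μ) = 0.363887 / (2 × 7.1 × 10^-8) = 2.56 million years.

2.56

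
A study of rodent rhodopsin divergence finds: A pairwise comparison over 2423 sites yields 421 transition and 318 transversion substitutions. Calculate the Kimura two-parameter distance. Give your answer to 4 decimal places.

0.4019

P = 421/2423 ≈ 0.173752 and Q = 318/2423 ≈ 0.131242.
Under the Kimura two-parameter model, d = −½ ln(1 − 2P − Q) − ¼ ln(1 − 2Q).
1 − 2P − Q = 0.521254, giving −½ ln(0.521254) = 0.325759.
1 − 2Q = 0.737516, giving −¼ ln(0.737516) = 0.076117.
d = 0.325759 + 0.076117 = 0.401876.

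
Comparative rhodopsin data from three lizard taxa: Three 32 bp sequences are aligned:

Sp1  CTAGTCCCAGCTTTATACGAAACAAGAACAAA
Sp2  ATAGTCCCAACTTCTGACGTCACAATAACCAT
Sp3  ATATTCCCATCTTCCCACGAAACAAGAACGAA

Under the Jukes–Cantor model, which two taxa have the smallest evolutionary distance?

Sp1–Sp2: 10/32 differ, p = 0.313, d = 0.404.
Sp1–Sp3: 7/32 differ, p = 0.219, d = 0.259.
Sp2–Sp3: 9/32 differ, p = 0.281, d = 0.353.
The smallest distance is between Sp1 and Sp3.

Sp1 and Sp3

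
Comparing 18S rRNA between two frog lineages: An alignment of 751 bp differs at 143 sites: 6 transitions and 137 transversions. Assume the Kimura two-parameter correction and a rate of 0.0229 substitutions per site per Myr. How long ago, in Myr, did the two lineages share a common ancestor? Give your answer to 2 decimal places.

4.89

P = 6/751 ≈ 0.007989 and Q = 137/751 ≈ 0.182423.
Under the Kimura two-parameter model, d = −½ ln(1 − 2P − Q) − ¼ ln(1 − 2Q).
1 − 2P − Q = 0.801599, giving −½ ln(0.801599) = 0.110573.
1 − 2Q = 0.635154, giving −¼ ln(0.635154) = 0.113472.
d = 0.110573 + 0.113472 = 0.224045.
Under a molecular clock d = 2μt, so t = d/(2μ) = 0.224045 / (2 × 0.0229) = 4.89 Myr.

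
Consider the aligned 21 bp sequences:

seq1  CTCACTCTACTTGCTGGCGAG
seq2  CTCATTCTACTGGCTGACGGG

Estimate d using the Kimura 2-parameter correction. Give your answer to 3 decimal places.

0.228

Of 21 sites, 3 differences are transitions and 1 are transversions, so P = 3/21 ≈ 0.142857 and Q = 1/21 ≈ 0.047619.
Under the Kimura two-parameter model, d = −½ ln(1 − 2P − Q) − ¼ ln(1 − 2Q).
1 − 2P − Q = 0.666667, giving −½ ln(0.666667) = 0.202732.
1 − 2Q = 0.904762, giving −¼ ln(0.904762) = 0.025021.
d = 0.202732 + 0.025021 = 0.227753.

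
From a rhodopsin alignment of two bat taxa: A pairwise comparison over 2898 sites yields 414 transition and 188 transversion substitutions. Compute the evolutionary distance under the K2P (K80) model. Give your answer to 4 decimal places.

0.2506

P = 414/2898 ≈ 0.142857 and Q = 188/2898 ≈ 0.064872.
Under the Kimura two-parameter model, d = −½ ln(1 − 2P − Q) − ¼ ln(1 − 2Q).
1 − 2P − Q = 0.649414, giving −½ ln(0.649414) = 0.215842.
1 − 2Q = 0.870256, giving −¼ ln(0.870256) = 0.034742.
d = 0.215842 + 0.034742 = 0.250584.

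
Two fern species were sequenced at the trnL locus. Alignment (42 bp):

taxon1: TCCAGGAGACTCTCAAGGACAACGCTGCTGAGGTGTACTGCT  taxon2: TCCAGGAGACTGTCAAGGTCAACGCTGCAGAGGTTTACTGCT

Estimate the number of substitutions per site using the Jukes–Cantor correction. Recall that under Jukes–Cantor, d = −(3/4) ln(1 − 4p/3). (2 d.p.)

0.10

The sequences differ at 4 of 42 sites (12, 19, 29, 35), so p = 4/42 ≈ 0.095238.
d = −(3/4) ln(1 − 4p/3) = −0.75 ln(1 − 0.126984) = −0.75 ln(0.873016)
  = −0.75 × (-0.135801) = 0.101851 substitutions/site.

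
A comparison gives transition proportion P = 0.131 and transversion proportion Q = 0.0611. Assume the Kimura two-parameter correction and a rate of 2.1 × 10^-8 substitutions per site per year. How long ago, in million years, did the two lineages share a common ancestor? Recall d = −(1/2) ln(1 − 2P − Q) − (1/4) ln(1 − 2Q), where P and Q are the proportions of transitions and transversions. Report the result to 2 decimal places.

Under the Kimura two-parameter model, d = −½ ln(1 − 2P − Q) − ¼ ln(1 − 2Q).
1 − 2P − Q = 0.6769, giving −½ ln(0.6769) = 0.195116.
1 − 2Q = 0.8778, giving −¼ ln(0.8778) = 0.032584.
d = 0.195116 + 0.032584 = 0.227700.
Under a molecular clock d = 2μt, so t = d/(2μ) = 0.227700 / (2 × 2.1 × 10^-8) = 5.42 million years.

5.42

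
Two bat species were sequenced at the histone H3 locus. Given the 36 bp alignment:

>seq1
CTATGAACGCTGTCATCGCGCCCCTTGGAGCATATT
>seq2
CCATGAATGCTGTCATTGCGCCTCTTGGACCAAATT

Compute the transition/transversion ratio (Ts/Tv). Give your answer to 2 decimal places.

Transitions are A↔G and C↔T; transversions are all other mismatches.
Transitions: 4. Transversions: 2.
R = 4/2 = 2.00.

2.00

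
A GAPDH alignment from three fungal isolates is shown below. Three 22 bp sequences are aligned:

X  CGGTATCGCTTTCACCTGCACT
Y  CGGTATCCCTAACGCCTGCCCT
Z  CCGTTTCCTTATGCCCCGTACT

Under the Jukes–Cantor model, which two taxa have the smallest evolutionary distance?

X and Y

X–Y: 5/22 differ, p = 0.227, d = 0.271.
X–Z: 9/22 differ, p = 0.409, d = 0.591.
Y–Z: 9/22 differ, p = 0.409, d = 0.591.
The smallest distance is between X and Y.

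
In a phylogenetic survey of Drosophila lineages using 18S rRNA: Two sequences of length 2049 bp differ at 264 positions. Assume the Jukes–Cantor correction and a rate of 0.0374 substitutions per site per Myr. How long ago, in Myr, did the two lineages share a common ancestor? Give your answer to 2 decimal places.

1.89

p = 264/2049 ≈ 0.128843.
d = −(3/4) ln(1 − 4p/3) = −0.75 ln(1 − 0.171791) = −0.75 ln(0.828209)
  = −0.75 × (-0.188490) = 0.141368 substitutions/site.
Under a molecular clock d = 2μt, so t = d/(2μ) = 0.141368 / (2 × 0.0374) = 1.89 Myr.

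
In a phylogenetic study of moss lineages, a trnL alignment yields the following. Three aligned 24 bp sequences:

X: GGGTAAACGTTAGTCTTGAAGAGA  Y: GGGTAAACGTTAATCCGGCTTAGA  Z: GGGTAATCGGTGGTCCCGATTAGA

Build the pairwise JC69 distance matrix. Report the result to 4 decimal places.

d(X,Y) = 0.3041, d(X,Z) = 0.3694, d(Y,Z) = 0.3041

X–Y: 6/24 sites differ → p = 0.25, d = −0.75 ln(1 − 0.333333) = 0.304098 ≈ 0.3041.
X–Z: 7/24 sites differ → p ≈ 0.291667, d = −0.75 ln(1 − 0.388889) = 0.369358 ≈ 0.3694.
Y–Z: 6/24 sites differ → p = 0.25, d = −0.75 ln(1 − 0.333333) = 0.304098 ≈ 0.3041.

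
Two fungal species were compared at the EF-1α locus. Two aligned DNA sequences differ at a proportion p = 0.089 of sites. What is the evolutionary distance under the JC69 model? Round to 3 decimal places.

d = −(3/4) ln(1 − 4p/3) = −0.75 ln(1 − 0.118667) = −0.75 ln(0.881333)
  = −0.75 × (-0.126320) = 0.094740 substitutions/site.

0.095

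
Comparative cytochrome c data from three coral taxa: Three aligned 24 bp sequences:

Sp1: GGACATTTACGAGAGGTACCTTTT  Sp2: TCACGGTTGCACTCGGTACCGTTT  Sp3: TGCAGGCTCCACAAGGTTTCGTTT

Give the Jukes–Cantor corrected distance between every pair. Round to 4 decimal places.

Sp1–Sp2: 10/24 sites differ → p ≈ 0.416667, d = −0.75 ln(1 − 0.555556) = 0.608198 ≈ 0.6082.
Sp1–Sp3: 13/24 sites differ → p ≈ 0.541667, d = −0.75 ln(1 − 0.722223) = 0.960702 ≈ 0.9607.
Sp2–Sp3: 9/24 sites differ → p = 0.375, d = −0.75 ln(1 − 0.5) = 0.519860 ≈ 0.5199.

d(Sp1,Sp2) = 0.6082, d(Sp1,Sp3) = 0.9607, d(Sp2,Sp3) = 0.5199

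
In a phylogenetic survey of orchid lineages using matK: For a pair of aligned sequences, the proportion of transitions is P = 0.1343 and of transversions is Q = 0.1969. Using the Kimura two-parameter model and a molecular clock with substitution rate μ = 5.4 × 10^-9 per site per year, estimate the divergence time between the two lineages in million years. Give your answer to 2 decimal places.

40.59

Under the Kimura two-parameter model, d = −½ ln(1 − 2P − Q) − ¼ ln(1 − 2Q).
1 − 2P − Q = 0.5345, giving −½ ln(0.5345) = 0.313212.
1 − 2Q = 0.6062, giving −¼ ln(0.6062) = 0.125136.
d = 0.313212 + 0.125136 = 0.438348.
Under a molecular clock d = 2μt, so t = d/(2μ) = 0.438348 / (2 × 5.4 × 10^-9) = 40.59 million years.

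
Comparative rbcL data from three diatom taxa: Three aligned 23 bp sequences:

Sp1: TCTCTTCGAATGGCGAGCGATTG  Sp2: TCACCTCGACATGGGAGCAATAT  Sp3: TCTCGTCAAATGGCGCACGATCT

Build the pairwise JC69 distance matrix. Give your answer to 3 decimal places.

d(Sp1,Sp2) = 0.553, d(Sp1,Sp3) = 0.321, d(Sp2,Sp3) = 0.761

Sp1–Sp2: 9/23 sites differ → p ≈ 0.391304, d = −0.75 ln(1 − 0.521739) = 0.553199 ≈ 0.553.
Sp1–Sp3: 6/23 sites differ → p ≈ 0.26087, d = −0.75 ln(1 − 0.347827) = 0.320584 ≈ 0.321.
Sp2–Sp3: 11/23 sites differ → p ≈ 0.478261, d = −0.75 ln(1 − 0.637681) = 0.761423 ≈ 0.761.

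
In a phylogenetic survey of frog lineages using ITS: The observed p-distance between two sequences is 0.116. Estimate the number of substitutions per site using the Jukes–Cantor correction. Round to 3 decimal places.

d = −(3/4) ln(1 − 4p/3) = −0.75 ln(1 − 0.154667) = −0.75 ln(0.845333)
  = −0.75 × (-0.168025) = 0.126019 substitutions/site.

0.126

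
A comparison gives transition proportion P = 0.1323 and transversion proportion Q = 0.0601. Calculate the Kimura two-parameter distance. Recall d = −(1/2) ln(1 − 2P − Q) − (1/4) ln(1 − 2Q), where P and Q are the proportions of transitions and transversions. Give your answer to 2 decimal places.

Under the Kimura two-parameter model, d = −½ ln(1 − 2P − Q) − ¼ ln(1 − 2Q).
1 − 2P − Q = 0.6753, giving −½ ln(0.6753) = 0.196299.
1 − 2Q = 0.8798, giving −¼ ln(0.8798) = 0.032015.
d = 0.196299 + 0.032015 = 0.228314.

0.23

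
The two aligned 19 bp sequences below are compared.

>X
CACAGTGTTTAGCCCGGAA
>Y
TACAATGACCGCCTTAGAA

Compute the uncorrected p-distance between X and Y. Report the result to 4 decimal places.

The sequences differ at 10 of 19 positions (sites 1, 5, 8, 9, 10, 11, 12, 14, 15, 16).
p = 10/19 = 0.526315… ≈ 0.5263 (to 4 d.p.).

0.5263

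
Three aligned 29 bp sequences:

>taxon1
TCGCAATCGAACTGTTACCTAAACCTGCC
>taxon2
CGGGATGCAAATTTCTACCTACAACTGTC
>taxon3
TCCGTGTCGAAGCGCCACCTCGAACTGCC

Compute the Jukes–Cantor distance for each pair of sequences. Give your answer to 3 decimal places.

d(taxon1,taxon2) = 0.602, d(taxon1,taxon3) = 0.529, d(taxon2,taxon3) = 0.774

taxon1–taxon2: 12/29 sites differ → p ≈ 0.413793, d = −0.75 ln(1 − 0.551724) = 0.601760 ≈ 0.602.
taxon1–taxon3: 11/29 sites differ → p ≈ 0.37931, d = −0.75 ln(1 − 0.505747) = 0.528531 ≈ 0.529.
taxon2–taxon3: 14/29 sites differ → p ≈ 0.482759, d = −0.75 ln(1 − 0.643679) = 0.773942 ≈ 0.774.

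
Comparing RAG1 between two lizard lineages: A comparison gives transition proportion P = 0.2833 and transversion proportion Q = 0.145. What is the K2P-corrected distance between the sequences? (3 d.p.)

Under the Kimura two-parameter model, d = −½ ln(1 − 2P − Q) − ¼ ln(1 − 2Q).
1 − 2P − Q = 0.2884, giving −½ ln(0.2884) = 0.621703.
1 − 2Q = 0.71, giving −¼ ln(0.71) = 0.085623.
d = 0.621703 + 0.085623 = 0.707326.

0.707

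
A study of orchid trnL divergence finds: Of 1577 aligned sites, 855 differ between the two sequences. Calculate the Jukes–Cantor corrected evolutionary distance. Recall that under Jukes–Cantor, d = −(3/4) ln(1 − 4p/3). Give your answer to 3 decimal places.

0.963

p = 855/1577 ≈ 0.542169.
d = −(3/4) ln(1 − 4p/3) = −0.75 ln(1 − 0.722892) = −0.75 ln(0.277108)
  = −0.75 × (-1.283348) = 0.962511 substitutions/site.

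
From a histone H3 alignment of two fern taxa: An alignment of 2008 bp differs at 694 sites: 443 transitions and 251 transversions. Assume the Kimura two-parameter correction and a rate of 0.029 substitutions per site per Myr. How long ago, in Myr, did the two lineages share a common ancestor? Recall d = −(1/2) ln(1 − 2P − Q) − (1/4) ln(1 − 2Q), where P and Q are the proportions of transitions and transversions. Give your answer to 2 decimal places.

P = 443/2008 ≈ 0.220618 and Q = 251/2008 = 0.125.
Under the Kimura two-parameter model, d = −½ ln(1 − 2P − Q) − ¼ ln(1 − 2Q).
1 − 2P − Q = 0.433764, giving −½ ln(0.433764) = 0.417627.
1 − 2Q = 0.75, giving −¼ ln(0.75) = 0.071921.
d = 0.417627 + 0.071921 = 0.489548.
Under a molecular clock d = 2μt, so t = d/(2μ) = 0.489548 / (2 × 0.029) = 8.44 Myr.

8.44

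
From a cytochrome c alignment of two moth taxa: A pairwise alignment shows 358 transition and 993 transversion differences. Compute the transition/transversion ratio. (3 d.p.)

R = 358/993 = 0.360523… ≈ 0.361 (to 3 d.p.).

0.361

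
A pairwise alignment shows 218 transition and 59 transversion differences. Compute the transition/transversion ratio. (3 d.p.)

3.695

R = 218/59 = 3.694915… ≈ 3.695 (to 3 d.p.).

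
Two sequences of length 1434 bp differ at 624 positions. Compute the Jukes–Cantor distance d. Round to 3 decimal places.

p = 624/1434 ≈ 0.435146.
d = −(3/4) ln(1 − 4p/3) = −0.75 ln(1 − 0.580195) = −0.75 ln(0.419805)
  = −0.75 × (-0.867965) = 0.650974 substitutions/site.

0.651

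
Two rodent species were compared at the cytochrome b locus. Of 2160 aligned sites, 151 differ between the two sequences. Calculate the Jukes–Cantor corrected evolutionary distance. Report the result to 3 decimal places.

0.073

p = 151/2160 ≈ 0.069907.
d = −(3/4) ln(1 − 4p/3) = −0.75 ln(1 − 0.093209) = −0.75 ln(0.906791)
  = −0.75 × (-0.097843) = 0.073382 substitutions/site.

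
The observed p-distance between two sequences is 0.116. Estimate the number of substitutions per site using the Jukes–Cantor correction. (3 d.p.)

d = −(3/4) ln(1 − 4p/3) = −0.75 ln(1 − 0.154667) = −0.75 ln(0.845333)
  = −0.75 × (-0.168025) = 0.126019 substitutions/site.

0.126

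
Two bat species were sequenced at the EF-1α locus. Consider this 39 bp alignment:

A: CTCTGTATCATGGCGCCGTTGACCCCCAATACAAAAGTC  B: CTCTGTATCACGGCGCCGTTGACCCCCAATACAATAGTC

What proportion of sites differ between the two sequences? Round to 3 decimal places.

0.051

The sequences differ at 2 of 39 positions (sites 11, 35).
p = 2/39 = 0.051282… ≈ 0.051 (to 3 d.p.).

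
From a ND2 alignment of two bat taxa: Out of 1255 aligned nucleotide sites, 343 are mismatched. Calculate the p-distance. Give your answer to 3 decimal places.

p = 343/1255 = 0.273306… ≈ 0.273 (to 3 d.p.).

0.273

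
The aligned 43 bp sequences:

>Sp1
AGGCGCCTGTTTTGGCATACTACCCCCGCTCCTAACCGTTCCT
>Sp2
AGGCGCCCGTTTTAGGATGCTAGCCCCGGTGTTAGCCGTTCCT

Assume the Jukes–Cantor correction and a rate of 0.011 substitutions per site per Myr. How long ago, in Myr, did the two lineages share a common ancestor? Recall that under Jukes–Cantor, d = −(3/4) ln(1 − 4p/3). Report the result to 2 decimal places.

11.15

The sequences differ at 9 of 43 sites (8, 14, 16, 19, 23, 29, 31, 32, 35), so p = 9/43 ≈ 0.209302.
d = −(3/4) ln(1 − 4p/3) = −0.75 ln(1 − 0.279069) = −0.75 ln(0.720931)
  = −0.75 × (-0.327212) = 0.245409 substitutions/site.
Under a molecular clock d = 2μt, so t = d/(2μ) = 0.245409 / (2 × 0.011) = 11.15 Myr.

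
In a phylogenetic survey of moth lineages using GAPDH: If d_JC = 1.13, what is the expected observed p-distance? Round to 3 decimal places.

p = (3/4)(1 − e^(−4d/3)) = 0.75 × (1 − e^(-1.506667)) = 0.75 × (1 − 0.221647) = 0.583765.

0.584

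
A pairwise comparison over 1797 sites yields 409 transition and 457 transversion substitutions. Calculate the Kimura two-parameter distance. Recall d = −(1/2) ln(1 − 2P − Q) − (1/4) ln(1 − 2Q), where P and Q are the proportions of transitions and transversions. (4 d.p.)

P = 409/1797 ≈ 0.227602 and Q = 457/1797 ≈ 0.254313.
Under the Kimura two-parameter model, d = −½ ln(1 − 2P − Q) − ¼ ln(1 − 2Q).
1 − 2P − Q = 0.290483, giving −½ ln(0.290483) = 0.618105.
1 − 2Q = 0.491374, giving −¼ ln(0.491374) = 0.177637.
d = 0.618105 + 0.177637 = 0.795742.

0.7957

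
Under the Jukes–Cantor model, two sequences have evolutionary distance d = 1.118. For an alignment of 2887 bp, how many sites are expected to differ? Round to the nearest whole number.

Invert JC69: p = (3/4)(1 − e^(−4d/3)) = 0.75 × (1 − e^(-1.490667)) = 0.75 × (1 − 0.225222) = 0.581084.
Expected differing sites = pL ≈ 0.581084 × 2887 = 1677.589508 ≈ 1678.

1678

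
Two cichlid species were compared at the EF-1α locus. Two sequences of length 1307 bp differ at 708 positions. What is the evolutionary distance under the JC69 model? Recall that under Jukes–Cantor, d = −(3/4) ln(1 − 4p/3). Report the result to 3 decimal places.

p = 708/1307 ≈ 0.541699.
d = −(3/4) ln(1 − 4p/3) = −0.75 ln(1 − 0.722265) = −0.75 ln(0.277735)
  = −0.75 × (-1.281088) = 0.960816 substitutions/site.

0.961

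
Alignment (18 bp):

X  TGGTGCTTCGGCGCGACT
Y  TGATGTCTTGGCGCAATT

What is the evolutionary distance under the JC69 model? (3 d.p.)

The sequences differ at 6 of 18 sites (3, 6, 7, 9, 15, 17), so p = 6/18 ≈ 0.333333.
d = −(3/4) ln(1 − 4p/3) = −0.75 ln(1 − 0.444444) = −0.75 ln(0.555556)
  = −0.75 × (-0.587786) = 0.440840 substitutions/site.

0.441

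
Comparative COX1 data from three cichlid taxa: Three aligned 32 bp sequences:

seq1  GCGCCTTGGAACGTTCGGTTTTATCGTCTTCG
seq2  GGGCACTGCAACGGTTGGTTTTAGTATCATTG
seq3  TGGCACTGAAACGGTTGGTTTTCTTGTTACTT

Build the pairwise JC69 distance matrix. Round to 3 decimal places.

d(seq1,seq2) = 0.460, d(seq1,seq3) = 0.657, d(seq2,seq3) = 0.304

seq1–seq2: 11/32 sites differ → p = 0.34375, d = −0.75 ln(1 − 0.458333) = 0.459828 ≈ 0.460.
seq1–seq3: 14/32 sites differ → p = 0.4375, d = −0.75 ln(1 − 0.583333) = 0.656601 ≈ 0.657.
seq2–seq3: 8/32 sites differ → p = 0.25, d = −0.75 ln(1 − 0.333333) = 0.304098 ≈ 0.304.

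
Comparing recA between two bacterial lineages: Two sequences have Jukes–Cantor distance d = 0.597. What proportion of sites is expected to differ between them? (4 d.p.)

p = (3/4)(1 − e^(−4d/3)) = 0.75 × (1 − e^(-0.796)) = 0.75 × (1 − 0.451130) = 0.411653.

0.4117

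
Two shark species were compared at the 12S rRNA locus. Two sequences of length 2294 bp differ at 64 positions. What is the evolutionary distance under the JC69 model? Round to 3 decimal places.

0.028

p = 64/2294 ≈ 0.027899.
d = −(3/4) ln(1 − 4p/3) = −0.75 ln(1 − 0.037199) = −0.75 ln(0.962801)
  = −0.75 × (-0.037909) = 0.028432 substitutions/site.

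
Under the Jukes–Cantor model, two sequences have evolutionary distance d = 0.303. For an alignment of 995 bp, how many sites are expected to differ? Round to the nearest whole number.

Invert JC69: p = (3/4)(1 − e^(−4d/3)) = 0.75 × (1 − e^(-0.404)) = 0.75 × (1 − 0.667644) = 0.249267.
Expected differing sites = pL ≈ 0.249267 × 995 = 248.020665 ≈ 248.

248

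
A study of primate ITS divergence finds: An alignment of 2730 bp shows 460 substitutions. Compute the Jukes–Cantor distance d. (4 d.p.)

0.1908

p = 460/2730 ≈ 0.168498.
d = −(3/4) ln(1 − 4p/3) = −0.75 ln(1 − 0.224664) = −0.75 ln(0.775336)
  = −0.75 × (-0.254459) = 0.190844 substitutions/site.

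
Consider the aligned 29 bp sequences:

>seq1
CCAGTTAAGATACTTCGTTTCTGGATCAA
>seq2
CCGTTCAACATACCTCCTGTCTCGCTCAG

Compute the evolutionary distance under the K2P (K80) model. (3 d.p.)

0.463

Of 29 sites, 4 differences are transitions and 6 are transversions, so P = 4/29 ≈ 0.137931 and Q = 6/29 ≈ 0.206897.
Under the Kimura two-parameter model, d = −½ ln(1 − 2P − Q) − ¼ ln(1 − 2Q).
1 − 2P − Q = 0.517241, giving −½ ln(0.517241) = 0.329623.
1 − 2Q = 0.586206, giving −¼ ln(0.586206) = 0.133521.
d = 0.329623 + 0.133521 = 0.463144.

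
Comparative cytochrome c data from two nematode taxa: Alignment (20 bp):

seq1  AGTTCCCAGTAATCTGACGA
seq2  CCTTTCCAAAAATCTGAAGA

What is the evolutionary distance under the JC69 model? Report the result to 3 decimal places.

The sequences differ at 6 of 20 sites (1, 2, 5, 9, 10, 18), so p = 6/20 = 0.3.
d = −(3/4) ln(1 − 4p/3) = −0.75 ln(1 − 0.4) = −0.75 ln(0.6)
  = −0.75 × (-0.510826) = 0.383120 substitutions/site.

0.383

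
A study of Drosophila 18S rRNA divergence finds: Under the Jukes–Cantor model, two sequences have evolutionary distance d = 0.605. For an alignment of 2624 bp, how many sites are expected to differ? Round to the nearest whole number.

Invert JC69: p = (3/4)(1 − e^(−4d/3)) = 0.75 × (1 − e^(-0.806667)) = 0.75 × (1 − 0.446343) = 0.415243.
Expected differing sites = pL ≈ 0.415243 × 2624 = 1089.597632 ≈ 1090.

1090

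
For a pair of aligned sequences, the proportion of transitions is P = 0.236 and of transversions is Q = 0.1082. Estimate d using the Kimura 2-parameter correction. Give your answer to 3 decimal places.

0.495

Under the Kimura two-parameter model, d = −½ ln(1 − 2P − Q) − ¼ ln(1 − 2Q).
1 − 2P − Q = 0.4198, giving −½ ln(0.4198) = 0.433988.
1 − 2Q = 0.7836, giving −¼ ln(0.7836) = 0.060964.
d = 0.433988 + 0.060964 = 0.494952.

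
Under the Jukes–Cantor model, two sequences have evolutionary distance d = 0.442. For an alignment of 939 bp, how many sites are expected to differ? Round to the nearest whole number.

314

Invert JC69: p = (3/4)(1 − e^(−4d/3)) = 0.75 × (1 − e^(-0.589333)) = 0.75 × (1 − 0.554697) = 0.333977.
Expected differing sites = pL ≈ 0.333977 × 939 = 313.604403 ≈ 314.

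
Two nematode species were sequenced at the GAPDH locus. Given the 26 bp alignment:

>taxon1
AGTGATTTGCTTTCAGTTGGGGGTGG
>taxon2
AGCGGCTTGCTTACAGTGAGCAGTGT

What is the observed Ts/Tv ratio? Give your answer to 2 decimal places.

1.25

Transitions are A↔G and C↔T; transversions are all other mismatches.
Transitions: 5. Transversions: 4.
R = 5/4 = 1.25.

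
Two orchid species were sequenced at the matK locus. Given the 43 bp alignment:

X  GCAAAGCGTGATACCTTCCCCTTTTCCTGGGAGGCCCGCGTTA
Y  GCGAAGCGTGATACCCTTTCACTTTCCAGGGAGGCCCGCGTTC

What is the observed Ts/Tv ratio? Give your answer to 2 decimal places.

1.67

Transitions are A↔G and C↔T; transversions are all other mismatches.
Transitions: 5. Transversions: 3.
R = 5/3 = 1.666666… ≈ 1.67 (to 2 d.p.).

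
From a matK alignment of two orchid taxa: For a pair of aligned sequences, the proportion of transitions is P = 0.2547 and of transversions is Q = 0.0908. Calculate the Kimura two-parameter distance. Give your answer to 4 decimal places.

0.5085

Under the Kimura two-parameter model, d = −½ ln(1 − 2P − Q) − ¼ ln(1 − 2Q).
1 − 2P − Q = 0.3998, giving −½ ln(0.3998) = 0.458395.
1 − 2Q = 0.8184, giving −¼ ln(0.8184) = 0.050101.
d = 0.458395 + 0.050101 = 0.508496.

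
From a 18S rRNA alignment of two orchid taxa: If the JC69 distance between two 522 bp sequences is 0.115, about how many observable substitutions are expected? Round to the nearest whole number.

Invert JC69: p = (3/4)(1 − e^(−4d/3)) = 0.75 × (1 − e^(-0.153333)) = 0.75 × (1 − 0.857844) = 0.106617.
Expected differing sites = pL ≈ 0.106617 × 522 = 55.654074 ≈ 56.

56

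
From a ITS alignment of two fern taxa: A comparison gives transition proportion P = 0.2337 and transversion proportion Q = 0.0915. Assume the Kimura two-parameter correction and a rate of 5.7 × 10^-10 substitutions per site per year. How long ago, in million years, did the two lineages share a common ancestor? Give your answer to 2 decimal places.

Under the Kimura two-parameter model, d = −½ ln(1 − 2P − Q) − ¼ ln(1 − 2Q).
1 − 2P − Q = 0.4411, giving −½ ln(0.4411) = 0.409242.
1 − 2Q = 0.817, giving −¼ ln(0.817) = 0.050529.
d = 0.409242 + 0.050529 = 0.459771.
Under a molecular clock d = 2μt, so t = d/(2μ) = 0.459771 / (2 × 5.7 × 10^-10) = 403.31 million years.

403.31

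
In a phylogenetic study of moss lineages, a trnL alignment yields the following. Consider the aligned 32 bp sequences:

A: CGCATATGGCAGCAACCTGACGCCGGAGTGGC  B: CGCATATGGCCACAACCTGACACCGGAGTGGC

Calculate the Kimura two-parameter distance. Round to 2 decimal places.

0.10

Of 32 sites, 2 differences are transitions and 1 are transversions, so P = 2/32 = 0.0625 and Q = 1/32 = 0.03125.
Under the Kimura two-parameter model, d = −½ ln(1 − 2P − Q) − ¼ ln(1 − 2Q).
1 − 2P − Q = 0.84375, giving −½ ln(0.84375) = 0.084950.
1 − 2Q = 0.9375, giving −¼ ln(0.9375) = 0.016135.
d = 0.084950 + 0.016135 = 0.101085.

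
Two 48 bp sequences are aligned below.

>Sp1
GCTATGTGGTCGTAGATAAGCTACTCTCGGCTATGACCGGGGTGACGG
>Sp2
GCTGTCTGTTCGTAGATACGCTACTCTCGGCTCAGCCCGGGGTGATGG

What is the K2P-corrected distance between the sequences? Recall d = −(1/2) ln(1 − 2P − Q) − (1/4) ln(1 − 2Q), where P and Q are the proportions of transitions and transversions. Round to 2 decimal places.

Of 48 sites, 2 differences are transitions and 6 are transversions, so P = 2/48 ≈ 0.041667 and Q = 6/48 = 0.125.
Under the Kimura two-parameter model, d = −½ ln(1 − 2P − Q) − ¼ ln(1 − 2Q).
1 − 2P − Q = 0.791666, giving −½ ln(0.791666) = 0.116808.
1 − 2Q = 0.75, giving −¼ ln(0.75) = 0.071921.
d = 0.116808 + 0.071921 = 0.188729.

0.19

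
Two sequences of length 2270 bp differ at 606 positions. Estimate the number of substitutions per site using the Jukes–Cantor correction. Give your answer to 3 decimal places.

p = 606/2270 ≈ 0.26696.
d = −(3/4) ln(1 − 4p/3) = −0.75 ln(1 − 0.355947) = −0.75 ln(0.644053)
  = −0.75 × (-0.439974) = 0.329981 substitutions/site.

0.330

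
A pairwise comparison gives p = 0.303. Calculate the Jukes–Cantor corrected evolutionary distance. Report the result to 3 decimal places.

0.388

d = −(3/4) ln(1 − 4p/3) = −0.75 ln(1 − 0.404) = −0.75 ln(0.596)
  = −0.75 × (-0.517515) = 0.388136 substitutions/site.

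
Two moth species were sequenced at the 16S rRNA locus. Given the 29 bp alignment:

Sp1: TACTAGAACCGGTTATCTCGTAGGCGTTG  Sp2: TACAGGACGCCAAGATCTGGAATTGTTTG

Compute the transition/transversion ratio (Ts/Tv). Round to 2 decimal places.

0.17

Transitions are A↔G and C↔T; transversions are all other mismatches.
Transitions: 2. Transversions: 12.
R = 2/12 = 0.166666… ≈ 0.17 (to 2 d.p.).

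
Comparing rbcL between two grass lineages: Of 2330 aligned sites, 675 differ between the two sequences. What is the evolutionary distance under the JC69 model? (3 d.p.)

p = 675/2330 ≈ 0.2897.
d = −(3/4) ln(1 − 4p/3) = −0.75 ln(1 − 0.386267) = −0.75 ln(0.613733)
  = −0.75 × (-0.488195) = 0.366146 substitutions/site.

0.366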